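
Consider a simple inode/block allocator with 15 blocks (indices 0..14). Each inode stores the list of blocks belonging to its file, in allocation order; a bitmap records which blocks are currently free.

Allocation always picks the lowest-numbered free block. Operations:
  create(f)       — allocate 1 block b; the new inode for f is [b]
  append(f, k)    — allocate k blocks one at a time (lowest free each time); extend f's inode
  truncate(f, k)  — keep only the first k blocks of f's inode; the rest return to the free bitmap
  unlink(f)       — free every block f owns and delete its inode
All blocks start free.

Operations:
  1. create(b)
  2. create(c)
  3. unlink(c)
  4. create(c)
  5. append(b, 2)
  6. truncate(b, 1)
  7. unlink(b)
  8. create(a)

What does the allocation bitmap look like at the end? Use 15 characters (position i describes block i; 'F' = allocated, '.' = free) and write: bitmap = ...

[1] create(b) — b=0 (map F..............)
[2] create(c) — b=0 c=1 (map FF.............)
[3] unlink(c) — b=0 (map F..............)
[4] create(c) — b=0 c=1 (map FF.............)
[5] append(b, 2) — b=0,2,3 c=1 (map FFFF...........)
[6] truncate(b, 1) — b=0 c=1 (map FF.............)
[7] unlink(b) — c=1 (map .F.............)
[8] create(a) — a=0 c=1 (map FF.............)

bitmap = FF.............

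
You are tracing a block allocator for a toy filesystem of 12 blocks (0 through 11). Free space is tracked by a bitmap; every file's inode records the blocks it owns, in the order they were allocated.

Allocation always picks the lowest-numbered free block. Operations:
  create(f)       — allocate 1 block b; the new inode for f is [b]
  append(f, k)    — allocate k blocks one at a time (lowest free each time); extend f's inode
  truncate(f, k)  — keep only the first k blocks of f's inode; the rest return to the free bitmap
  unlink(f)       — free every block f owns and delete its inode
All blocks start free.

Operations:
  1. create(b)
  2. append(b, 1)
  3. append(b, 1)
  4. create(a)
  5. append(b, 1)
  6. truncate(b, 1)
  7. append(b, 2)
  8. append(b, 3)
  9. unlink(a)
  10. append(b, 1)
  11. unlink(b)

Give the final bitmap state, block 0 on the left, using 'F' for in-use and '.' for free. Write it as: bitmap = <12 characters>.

after create(b) → b:[0]  free=[F...........]
after append(b, 1) → b:[0, 1]  free=[FF..........]
after append(b, 1) → b:[0, 1, 2]  free=[FFF.........]
after create(a) → a:[3], b:[0, 1, 2]  free=[FFFF........]
after append(b, 1) → a:[3], b:[0, 1, 2, 4]  free=[FFFFF.......]
after truncate(b, 1) → a:[3], b:[0]  free=[F..F........]
after append(b, 2) → a:[3], b:[0, 1, 2]  free=[FFFF........]
after append(b, 3) → a:[3], b:[0, 1, 2, 4, 5, 6]  free=[FFFFFFF.....]
after unlink(a) → b:[0, 1, 2, 4, 5, 6]  free=[FFF.FFF.....]
after append(b, 1) → b:[0, 1, 2, 4, 5, 6, 3]  free=[FFFFFFF.....]
after unlink(b) →   free=[............]

bitmap = ............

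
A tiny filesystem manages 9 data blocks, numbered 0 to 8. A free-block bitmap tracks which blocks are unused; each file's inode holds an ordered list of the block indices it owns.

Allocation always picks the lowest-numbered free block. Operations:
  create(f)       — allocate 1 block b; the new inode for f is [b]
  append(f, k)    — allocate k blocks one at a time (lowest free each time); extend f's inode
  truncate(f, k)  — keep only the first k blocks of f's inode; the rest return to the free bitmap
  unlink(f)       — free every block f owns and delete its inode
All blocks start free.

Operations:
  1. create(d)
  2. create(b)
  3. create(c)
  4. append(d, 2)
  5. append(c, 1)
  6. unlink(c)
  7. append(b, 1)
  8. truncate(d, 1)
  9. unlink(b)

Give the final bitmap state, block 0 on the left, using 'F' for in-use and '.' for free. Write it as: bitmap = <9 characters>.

bitmap = F........

after create(d) → d:[0]  free=[F........]
after create(b) → b:[1], d:[0]  free=[FF.......]
after create(c) → b:[1], c:[2], d:[0]  free=[FFF......]
after append(d, 2) → b:[1], c:[2], d:[0, 3, 4]  free=[FFFFF....]
after append(c, 1) → b:[1], c:[2, 5], d:[0, 3, 4]  free=[FFFFFF...]
after unlink(c) → b:[1], d:[0, 3, 4]  free=[FF.FF....]
after append(b, 1) → b:[1, 2], d:[0, 3, 4]  free=[FFFFF....]
after truncate(d, 1) → b:[1, 2], d:[0]  free=[FFF......]
after unlink(b) → d:[0]  free=[F........]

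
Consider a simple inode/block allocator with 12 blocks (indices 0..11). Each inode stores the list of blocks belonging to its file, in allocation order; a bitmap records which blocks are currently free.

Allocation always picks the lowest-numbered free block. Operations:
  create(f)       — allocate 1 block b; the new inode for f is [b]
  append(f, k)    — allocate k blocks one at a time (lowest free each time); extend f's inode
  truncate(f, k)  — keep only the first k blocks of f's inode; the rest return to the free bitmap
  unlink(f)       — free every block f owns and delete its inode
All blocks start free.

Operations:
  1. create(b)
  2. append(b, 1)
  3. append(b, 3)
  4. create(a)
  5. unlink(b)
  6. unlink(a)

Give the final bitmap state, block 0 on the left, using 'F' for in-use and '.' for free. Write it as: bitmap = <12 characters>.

bitmap = ............

create(b): bitmap=F........... | b=[0]
append(b, 1): bitmap=FF.......... | b=[0, 1]
append(b, 3): bitmap=FFFFF....... | b=[0, 1, 2, 3, 4]
create(a): bitmap=FFFFFF...... | a=[5] b=[0, 1, 2, 3, 4]
unlink(b): bitmap=.....F...... | a=[5]
unlink(a): bitmap=............ | 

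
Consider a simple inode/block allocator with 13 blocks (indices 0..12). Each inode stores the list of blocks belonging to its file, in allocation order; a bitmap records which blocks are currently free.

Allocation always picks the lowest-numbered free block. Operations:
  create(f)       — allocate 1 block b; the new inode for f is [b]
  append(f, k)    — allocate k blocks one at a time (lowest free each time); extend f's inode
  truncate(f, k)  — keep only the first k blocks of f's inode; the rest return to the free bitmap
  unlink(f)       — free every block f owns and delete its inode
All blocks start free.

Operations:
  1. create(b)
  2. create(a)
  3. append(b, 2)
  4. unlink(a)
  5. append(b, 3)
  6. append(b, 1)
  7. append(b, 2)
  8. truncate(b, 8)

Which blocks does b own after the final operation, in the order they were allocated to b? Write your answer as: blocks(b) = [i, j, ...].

blocks(b) = [0, 2, 3, 1, 4, 5, 6, 7]

  1. create(b)  ⇒  F............  {b→[0]}
  2. create(a)  ⇒  FF...........  {a→[1]; b→[0]}
  3. append(b, 2)  ⇒  FFFF.........  {a→[1]; b→[0, 2, 3]}
  4. unlink(a)  ⇒  F.FF.........  {b→[0, 2, 3]}
  5. append(b, 3)  ⇒  FFFFFF.......  {b→[0, 2, 3, 1, 4, 5]}
  6. append(b, 1)  ⇒  FFFFFFF......  {b→[0, 2, 3, 1, 4, 5, 6]}
  7. append(b, 2)  ⇒  FFFFFFFFF....  {b→[0, 2, 3, 1, 4, 5, 6, 7, 8]}
  8. truncate(b, 8)  ⇒  FFFFFFFF.....  {b→[0, 2, 3, 1, 4, 5, 6, 7]}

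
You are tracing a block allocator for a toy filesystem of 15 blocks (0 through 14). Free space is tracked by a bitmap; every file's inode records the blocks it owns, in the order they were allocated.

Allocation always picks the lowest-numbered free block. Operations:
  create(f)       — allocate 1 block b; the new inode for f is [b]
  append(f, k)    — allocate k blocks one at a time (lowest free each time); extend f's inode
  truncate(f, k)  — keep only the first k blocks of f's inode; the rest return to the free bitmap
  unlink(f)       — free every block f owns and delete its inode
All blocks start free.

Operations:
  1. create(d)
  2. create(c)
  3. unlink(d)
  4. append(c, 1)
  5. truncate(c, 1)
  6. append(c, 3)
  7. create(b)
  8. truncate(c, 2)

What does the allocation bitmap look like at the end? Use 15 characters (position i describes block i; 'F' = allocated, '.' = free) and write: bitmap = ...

after create(d) → d:[0]  free=[F..............]
after create(c) → c:[1], d:[0]  free=[FF.............]
after unlink(d) → c:[1]  free=[.F.............]
after append(c, 1) → c:[1, 0]  free=[FF.............]
after truncate(c, 1) → c:[1]  free=[.F.............]
after append(c, 3) → c:[1, 0, 2, 3]  free=[FFFF...........]
after create(b) → b:[4], c:[1, 0, 2, 3]  free=[FFFFF..........]
after truncate(c, 2) → b:[4], c:[1, 0]  free=[FF..F..........]

bitmap = FF..F..........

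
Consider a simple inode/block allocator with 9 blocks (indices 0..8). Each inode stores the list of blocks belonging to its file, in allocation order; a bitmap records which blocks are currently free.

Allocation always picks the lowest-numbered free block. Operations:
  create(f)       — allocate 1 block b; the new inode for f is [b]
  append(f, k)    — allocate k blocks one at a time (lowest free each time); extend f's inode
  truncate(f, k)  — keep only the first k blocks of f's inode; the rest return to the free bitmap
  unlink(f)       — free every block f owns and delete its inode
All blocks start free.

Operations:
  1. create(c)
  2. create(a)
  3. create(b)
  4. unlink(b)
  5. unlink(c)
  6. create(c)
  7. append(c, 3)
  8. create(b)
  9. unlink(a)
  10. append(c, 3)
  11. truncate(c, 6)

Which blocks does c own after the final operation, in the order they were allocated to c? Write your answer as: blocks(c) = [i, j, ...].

blocks(c) = [0, 2, 3, 4, 1, 6]

create(c): bitmap=F........ | c=[0]
create(a): bitmap=FF....... | a=[1] c=[0]
create(b): bitmap=FFF...... | a=[1] b=[2] c=[0]
unlink(b): bitmap=FF....... | a=[1] c=[0]
unlink(c): bitmap=.F....... | a=[1]
create(c): bitmap=FF....... | a=[1] c=[0]
append(c, 3): bitmap=FFFFF.... | a=[1] c=[0, 2, 3, 4]
create(b): bitmap=FFFFFF... | a=[1] b=[5] c=[0, 2, 3, 4]
unlink(a): bitmap=F.FFFF... | b=[5] c=[0, 2, 3, 4]
append(c, 3): bitmap=FFFFFFFF. | b=[5] c=[0, 2, 3, 4, 1, 6, 7]
truncate(c, 6): bitmap=FFFFFFF.. | b=[5] c=[0, 2, 3, 4, 1, 6]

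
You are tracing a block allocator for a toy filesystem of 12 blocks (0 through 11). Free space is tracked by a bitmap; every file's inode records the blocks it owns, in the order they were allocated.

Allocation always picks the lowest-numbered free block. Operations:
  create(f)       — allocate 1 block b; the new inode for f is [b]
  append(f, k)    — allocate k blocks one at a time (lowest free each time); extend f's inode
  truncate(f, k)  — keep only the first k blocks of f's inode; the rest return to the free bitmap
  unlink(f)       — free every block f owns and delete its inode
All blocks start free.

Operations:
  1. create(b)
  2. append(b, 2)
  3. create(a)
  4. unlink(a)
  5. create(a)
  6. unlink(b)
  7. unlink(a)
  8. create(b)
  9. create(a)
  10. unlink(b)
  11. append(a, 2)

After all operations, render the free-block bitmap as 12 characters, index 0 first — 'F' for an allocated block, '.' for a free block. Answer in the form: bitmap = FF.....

bitmap = FFF.........

  1. create(b)  ⇒  F...........  {b→[0]}
  2. append(b, 2)  ⇒  FFF.........  {b→[0, 1, 2]}
  3. create(a)  ⇒  FFFF........  {a→[3]; b→[0, 1, 2]}
  4. unlink(a)  ⇒  FFF.........  {b→[0, 1, 2]}
  5. create(a)  ⇒  FFFF........  {a→[3]; b→[0, 1, 2]}
  6. unlink(b)  ⇒  ...F........  {a→[3]}
  7. unlink(a)  ⇒  ............  {}
  8. create(b)  ⇒  F...........  {b→[0]}
  9. create(a)  ⇒  FF..........  {a→[1]; b→[0]}
  10. unlink(b)  ⇒  .F..........  {a→[1]}
  11. append(a, 2)  ⇒  FFF.........  {a→[1, 0, 2]}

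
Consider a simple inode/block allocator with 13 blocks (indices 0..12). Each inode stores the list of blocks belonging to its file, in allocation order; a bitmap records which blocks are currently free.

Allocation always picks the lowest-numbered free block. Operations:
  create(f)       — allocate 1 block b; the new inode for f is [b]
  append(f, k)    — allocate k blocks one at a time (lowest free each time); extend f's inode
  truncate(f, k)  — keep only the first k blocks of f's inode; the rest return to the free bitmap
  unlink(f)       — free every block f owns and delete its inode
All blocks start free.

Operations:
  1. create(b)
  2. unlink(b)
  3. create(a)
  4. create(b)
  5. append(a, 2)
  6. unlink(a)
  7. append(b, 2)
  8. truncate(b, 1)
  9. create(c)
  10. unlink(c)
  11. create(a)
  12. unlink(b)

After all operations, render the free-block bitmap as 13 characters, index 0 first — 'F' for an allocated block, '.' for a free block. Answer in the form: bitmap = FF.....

create(b): bitmap=F............ | b=[0]
unlink(b): bitmap=............. | 
create(a): bitmap=F............ | a=[0]
create(b): bitmap=FF........... | a=[0] b=[1]
append(a, 2): bitmap=FFFF......... | a=[0, 2, 3] b=[1]
unlink(a): bitmap=.F........... | b=[1]
append(b, 2): bitmap=FFF.......... | b=[1, 0, 2]
truncate(b, 1): bitmap=.F........... | b=[1]
create(c): bitmap=FF........... | b=[1] c=[0]
unlink(c): bitmap=.F........... | b=[1]
create(a): bitmap=FF........... | a=[0] b=[1]
unlink(b): bitmap=F............ | a=[0]

bitmap = F............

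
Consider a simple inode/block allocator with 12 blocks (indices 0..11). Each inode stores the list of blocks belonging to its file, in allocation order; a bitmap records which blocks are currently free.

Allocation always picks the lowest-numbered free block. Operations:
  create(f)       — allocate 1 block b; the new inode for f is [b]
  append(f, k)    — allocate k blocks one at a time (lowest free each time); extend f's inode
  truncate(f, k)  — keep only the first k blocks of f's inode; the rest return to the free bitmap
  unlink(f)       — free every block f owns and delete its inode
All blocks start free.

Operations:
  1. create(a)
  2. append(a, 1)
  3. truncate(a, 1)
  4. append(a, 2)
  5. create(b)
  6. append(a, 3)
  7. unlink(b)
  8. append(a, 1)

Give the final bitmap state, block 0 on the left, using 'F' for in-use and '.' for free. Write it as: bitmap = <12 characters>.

[1] create(a) — a=0 (map F...........)
[2] append(a, 1) — a=0,1 (map FF..........)
[3] truncate(a, 1) — a=0 (map F...........)
[4] append(a, 2) — a=0,1,2 (map FFF.........)
[5] create(b) — a=0,1,2 b=3 (map FFFF........)
[6] append(a, 3) — a=0,1,2,4,5,6 b=3 (map FFFFFFF.....)
[7] unlink(b) — a=0,1,2,4,5,6 (map FFF.FFF.....)
[8] append(a, 1) — a=0,1,2,4,5,6,3 (map FFFFFFF.....)

bitmap = FFFFFFF.....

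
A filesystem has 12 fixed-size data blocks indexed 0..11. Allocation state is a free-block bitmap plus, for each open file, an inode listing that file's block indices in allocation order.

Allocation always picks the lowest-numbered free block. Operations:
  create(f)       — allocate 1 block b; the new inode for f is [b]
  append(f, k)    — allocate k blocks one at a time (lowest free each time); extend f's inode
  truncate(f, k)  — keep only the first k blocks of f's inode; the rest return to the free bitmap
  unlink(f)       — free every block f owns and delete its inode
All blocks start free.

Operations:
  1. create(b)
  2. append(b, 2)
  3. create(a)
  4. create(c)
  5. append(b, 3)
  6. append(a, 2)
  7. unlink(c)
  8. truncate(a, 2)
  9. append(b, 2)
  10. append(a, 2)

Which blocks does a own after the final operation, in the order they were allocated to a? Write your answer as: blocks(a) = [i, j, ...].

blocks(a) = [3, 8, 10, 11]

after create(b) → b:[0]  free=[F...........]
after append(b, 2) → b:[0, 1, 2]  free=[FFF.........]
after create(a) → a:[3], b:[0, 1, 2]  free=[FFFF........]
after create(c) → a:[3], b:[0, 1, 2], c:[4]  free=[FFFFF.......]
after append(b, 3) → a:[3], b:[0, 1, 2, 5, 6, 7], c:[4]  free=[FFFFFFFF....]
after append(a, 2) → a:[3, 8, 9], b:[0, 1, 2, 5, 6, 7], c:[4]  free=[FFFFFFFFFF..]
after unlink(c) → a:[3, 8, 9], b:[0, 1, 2, 5, 6, 7]  free=[FFFF.FFFFF..]
after truncate(a, 2) → a:[3, 8], b:[0, 1, 2, 5, 6, 7]  free=[FFFF.FFFF...]
after append(b, 2) → a:[3, 8], b:[0, 1, 2, 5, 6, 7, 4, 9]  free=[FFFFFFFFFF..]
after append(a, 2) → a:[3, 8, 10, 11], b:[0, 1, 2, 5, 6, 7, 4, 9]  free=[FFFFFFFFFFFF]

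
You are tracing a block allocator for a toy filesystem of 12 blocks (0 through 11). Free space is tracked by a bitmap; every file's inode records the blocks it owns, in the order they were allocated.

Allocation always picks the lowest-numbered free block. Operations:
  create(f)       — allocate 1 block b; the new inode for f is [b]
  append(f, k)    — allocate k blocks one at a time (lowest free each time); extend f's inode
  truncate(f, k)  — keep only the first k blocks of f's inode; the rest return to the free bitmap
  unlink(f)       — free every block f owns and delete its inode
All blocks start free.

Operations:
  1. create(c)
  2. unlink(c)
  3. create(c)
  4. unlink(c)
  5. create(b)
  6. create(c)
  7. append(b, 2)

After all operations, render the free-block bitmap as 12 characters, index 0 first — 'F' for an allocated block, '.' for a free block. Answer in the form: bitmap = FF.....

after create(c) → c:[0]  free=[F...........]
after unlink(c) →   free=[............]
after create(c) → c:[0]  free=[F...........]
after unlink(c) →   free=[............]
after create(b) → b:[0]  free=[F...........]
after create(c) → b:[0], c:[1]  free=[FF..........]
after append(b, 2) → b:[0, 2, 3], c:[1]  free=[FFFF........]

bitmap = FFFF........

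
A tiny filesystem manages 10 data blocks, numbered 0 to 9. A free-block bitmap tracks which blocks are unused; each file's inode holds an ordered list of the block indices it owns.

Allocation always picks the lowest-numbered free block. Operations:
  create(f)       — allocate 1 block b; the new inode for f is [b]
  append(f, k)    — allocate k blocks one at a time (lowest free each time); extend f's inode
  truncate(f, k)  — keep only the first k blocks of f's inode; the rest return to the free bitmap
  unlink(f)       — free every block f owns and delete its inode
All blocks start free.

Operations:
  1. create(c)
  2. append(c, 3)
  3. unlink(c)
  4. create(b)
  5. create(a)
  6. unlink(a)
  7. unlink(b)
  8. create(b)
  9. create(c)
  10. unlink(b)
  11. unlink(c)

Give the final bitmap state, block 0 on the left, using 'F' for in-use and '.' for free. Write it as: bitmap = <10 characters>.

bitmap = ..........

  1. create(c)  ⇒  F.........  {c→[0]}
  2. append(c, 3)  ⇒  FFFF......  {c→[0, 1, 2, 3]}
  3. unlink(c)  ⇒  ..........  {}
  4. create(b)  ⇒  F.........  {b→[0]}
  5. create(a)  ⇒  FF........  {a→[1]; b→[0]}
  6. unlink(a)  ⇒  F.........  {b→[0]}
  7. unlink(b)  ⇒  ..........  {}
  8. create(b)  ⇒  F.........  {b→[0]}
  9. create(c)  ⇒  FF........  {b→[0]; c→[1]}
  10. unlink(b)  ⇒  .F........  {c→[1]}
  11. unlink(c)  ⇒  ..........  {}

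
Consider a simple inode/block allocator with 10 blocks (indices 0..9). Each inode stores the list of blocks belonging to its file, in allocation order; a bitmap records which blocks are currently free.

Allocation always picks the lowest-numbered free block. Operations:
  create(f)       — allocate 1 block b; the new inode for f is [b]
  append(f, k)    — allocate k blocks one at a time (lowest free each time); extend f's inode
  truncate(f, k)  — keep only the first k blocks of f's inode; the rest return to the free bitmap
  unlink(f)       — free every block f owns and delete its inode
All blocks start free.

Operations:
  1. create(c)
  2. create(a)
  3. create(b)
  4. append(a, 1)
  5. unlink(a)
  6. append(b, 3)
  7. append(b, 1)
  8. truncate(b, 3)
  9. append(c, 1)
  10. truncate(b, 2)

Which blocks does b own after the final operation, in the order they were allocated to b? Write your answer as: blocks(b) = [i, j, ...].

blocks(b) = [2, 1]

  1. create(c)  ⇒  F.........  {c→[0]}
  2. create(a)  ⇒  FF........  {a→[1]; c→[0]}
  3. create(b)  ⇒  FFF.......  {a→[1]; b→[2]; c→[0]}
  4. append(a, 1)  ⇒  FFFF......  {a→[1, 3]; b→[2]; c→[0]}
  5. unlink(a)  ⇒  F.F.......  {b→[2]; c→[0]}
  6. append(b, 3)  ⇒  FFFFF.....  {b→[2, 1, 3, 4]; c→[0]}
  7. append(b, 1)  ⇒  FFFFFF....  {b→[2, 1, 3, 4, 5]; c→[0]}
  8. truncate(b, 3)  ⇒  FFFF......  {b→[2, 1, 3]; c→[0]}
  9. append(c, 1)  ⇒  FFFFF.....  {b→[2, 1, 3]; c→[0, 4]}
  10. truncate(b, 2)  ⇒  FFF.F.....  {b→[2, 1]; c→[0, 4]}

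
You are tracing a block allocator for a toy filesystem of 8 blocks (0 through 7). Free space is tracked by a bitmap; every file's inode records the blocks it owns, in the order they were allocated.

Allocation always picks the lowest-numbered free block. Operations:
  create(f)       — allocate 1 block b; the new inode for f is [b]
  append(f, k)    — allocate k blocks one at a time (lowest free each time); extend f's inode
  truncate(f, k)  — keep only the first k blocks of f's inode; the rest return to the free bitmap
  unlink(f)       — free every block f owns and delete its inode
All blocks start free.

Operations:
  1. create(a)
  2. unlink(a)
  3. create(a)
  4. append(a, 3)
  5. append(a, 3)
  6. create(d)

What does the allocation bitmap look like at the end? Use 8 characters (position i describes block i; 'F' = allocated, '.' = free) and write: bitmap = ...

[1] create(a) — a=0 (map F.......)
[2] unlink(a) —  (map ........)
[3] create(a) — a=0 (map F.......)
[4] append(a, 3) — a=0,1,2,3 (map FFFF....)
[5] append(a, 3) — a=0,1,2,3,4,5,6 (map FFFFFFF.)
[6] create(d) — a=0,1,2,3,4,5,6 d=7 (map FFFFFFFF)

bitmap = FFFFFFFF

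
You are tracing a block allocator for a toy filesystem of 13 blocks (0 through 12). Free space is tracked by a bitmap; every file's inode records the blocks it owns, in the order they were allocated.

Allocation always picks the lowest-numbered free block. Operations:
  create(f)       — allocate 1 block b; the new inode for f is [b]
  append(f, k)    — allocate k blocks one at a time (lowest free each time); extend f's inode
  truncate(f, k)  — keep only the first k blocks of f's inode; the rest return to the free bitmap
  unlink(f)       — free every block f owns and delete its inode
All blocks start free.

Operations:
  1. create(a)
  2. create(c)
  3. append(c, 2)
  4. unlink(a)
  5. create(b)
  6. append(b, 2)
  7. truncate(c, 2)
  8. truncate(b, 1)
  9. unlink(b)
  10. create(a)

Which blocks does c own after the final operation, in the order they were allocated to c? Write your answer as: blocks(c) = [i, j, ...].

blocks(c) = [1, 2]

after create(a) → a:[0]  free=[F............]
after create(c) → a:[0], c:[1]  free=[FF...........]
after append(c, 2) → a:[0], c:[1, 2, 3]  free=[FFFF.........]
after unlink(a) → c:[1, 2, 3]  free=[.FFF.........]
after create(b) → b:[0], c:[1, 2, 3]  free=[FFFF.........]
after append(b, 2) → b:[0, 4, 5], c:[1, 2, 3]  free=[FFFFFF.......]
after truncate(c, 2) → b:[0, 4, 5], c:[1, 2]  free=[FFF.FF.......]
after truncate(b, 1) → b:[0], c:[1, 2]  free=[FFF..........]
after unlink(b) → c:[1, 2]  free=[.FF..........]
after create(a) → a:[0], c:[1, 2]  free=[FFF..........]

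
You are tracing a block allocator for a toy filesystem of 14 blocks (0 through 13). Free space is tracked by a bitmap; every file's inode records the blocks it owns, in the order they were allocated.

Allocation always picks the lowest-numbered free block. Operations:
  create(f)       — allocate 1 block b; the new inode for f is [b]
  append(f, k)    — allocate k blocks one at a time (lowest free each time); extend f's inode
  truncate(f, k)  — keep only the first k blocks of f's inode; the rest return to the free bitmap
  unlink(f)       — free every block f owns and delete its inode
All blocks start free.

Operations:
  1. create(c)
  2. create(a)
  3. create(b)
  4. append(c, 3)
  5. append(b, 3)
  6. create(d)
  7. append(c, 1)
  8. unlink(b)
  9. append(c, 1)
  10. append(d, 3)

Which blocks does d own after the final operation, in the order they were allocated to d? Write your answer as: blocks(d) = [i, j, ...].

blocks(d) = [9, 6, 7, 8]

after create(c) → c:[0]  free=[F.............]
after create(a) → a:[1], c:[0]  free=[FF............]
after create(b) → a:[1], b:[2], c:[0]  free=[FFF...........]
after append(c, 3) → a:[1], b:[2], c:[0, 3, 4, 5]  free=[FFFFFF........]
after append(b, 3) → a:[1], b:[2, 6, 7, 8], c:[0, 3, 4, 5]  free=[FFFFFFFFF.....]
after create(d) → a:[1], b:[2, 6, 7, 8], c:[0, 3, 4, 5], d:[9]  free=[FFFFFFFFFF....]
after append(c, 1) → a:[1], b:[2, 6, 7, 8], c:[0, 3, 4, 5, 10], d:[9]  free=[FFFFFFFFFFF...]
after unlink(b) → a:[1], c:[0, 3, 4, 5, 10], d:[9]  free=[FF.FFF...FF...]
after append(c, 1) → a:[1], c:[0, 3, 4, 5, 10, 2], d:[9]  free=[FFFFFF...FF...]
after append(d, 3) → a:[1], c:[0, 3, 4, 5, 10, 2], d:[9, 6, 7, 8]  free=[FFFFFFFFFFF...]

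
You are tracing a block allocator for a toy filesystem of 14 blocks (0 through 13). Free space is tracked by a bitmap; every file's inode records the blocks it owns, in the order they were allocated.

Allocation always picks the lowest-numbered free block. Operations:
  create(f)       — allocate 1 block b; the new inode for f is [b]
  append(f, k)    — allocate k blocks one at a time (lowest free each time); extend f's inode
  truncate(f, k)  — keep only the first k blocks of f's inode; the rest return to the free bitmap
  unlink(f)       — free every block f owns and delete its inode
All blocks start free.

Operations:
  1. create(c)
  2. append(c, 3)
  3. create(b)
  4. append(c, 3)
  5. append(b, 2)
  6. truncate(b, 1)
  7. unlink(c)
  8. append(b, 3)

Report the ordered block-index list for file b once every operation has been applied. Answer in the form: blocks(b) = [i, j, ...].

create(c): bitmap=F............. | c=[0]
append(c, 3): bitmap=FFFF.......... | c=[0, 1, 2, 3]
create(b): bitmap=FFFFF......... | b=[4] c=[0, 1, 2, 3]
append(c, 3): bitmap=FFFFFFFF...... | b=[4] c=[0, 1, 2, 3, 5, 6, 7]
append(b, 2): bitmap=FFFFFFFFFF.... | b=[4, 8, 9] c=[0, 1, 2, 3, 5, 6, 7]
truncate(b, 1): bitmap=FFFFFFFF...... | b=[4] c=[0, 1, 2, 3, 5, 6, 7]
unlink(c): bitmap=....F......... | b=[4]
append(b, 3): bitmap=FFF.F......... | b=[4, 0, 1, 2]

blocks(b) = [4, 0, 1, 2]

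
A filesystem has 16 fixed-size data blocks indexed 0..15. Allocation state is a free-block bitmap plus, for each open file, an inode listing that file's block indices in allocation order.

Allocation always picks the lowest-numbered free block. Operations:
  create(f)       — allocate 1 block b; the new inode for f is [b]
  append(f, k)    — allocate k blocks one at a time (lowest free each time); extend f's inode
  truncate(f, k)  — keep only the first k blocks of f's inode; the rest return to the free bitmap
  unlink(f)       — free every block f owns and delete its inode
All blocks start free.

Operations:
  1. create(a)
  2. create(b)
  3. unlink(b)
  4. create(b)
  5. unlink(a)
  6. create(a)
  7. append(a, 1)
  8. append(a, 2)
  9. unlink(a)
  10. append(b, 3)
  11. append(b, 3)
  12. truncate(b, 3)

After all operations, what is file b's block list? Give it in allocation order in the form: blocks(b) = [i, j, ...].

blocks(b) = [1, 0, 2]

after create(a) → a:[0]  free=[F...............]
after create(b) → a:[0], b:[1]  free=[FF..............]
after unlink(b) → a:[0]  free=[F...............]
after create(b) → a:[0], b:[1]  free=[FF..............]
after unlink(a) → b:[1]  free=[.F..............]
after create(a) → a:[0], b:[1]  free=[FF..............]
after append(a, 1) → a:[0, 2], b:[1]  free=[FFF.............]
after append(a, 2) → a:[0, 2, 3, 4], b:[1]  free=[FFFFF...........]
after unlink(a) → b:[1]  free=[.F..............]
after append(b, 3) → b:[1, 0, 2, 3]  free=[FFFF............]
after append(b, 3) → b:[1, 0, 2, 3, 4, 5, 6]  free=[FFFFFFF.........]
after truncate(b, 3) → b:[1, 0, 2]  free=[FFF.............]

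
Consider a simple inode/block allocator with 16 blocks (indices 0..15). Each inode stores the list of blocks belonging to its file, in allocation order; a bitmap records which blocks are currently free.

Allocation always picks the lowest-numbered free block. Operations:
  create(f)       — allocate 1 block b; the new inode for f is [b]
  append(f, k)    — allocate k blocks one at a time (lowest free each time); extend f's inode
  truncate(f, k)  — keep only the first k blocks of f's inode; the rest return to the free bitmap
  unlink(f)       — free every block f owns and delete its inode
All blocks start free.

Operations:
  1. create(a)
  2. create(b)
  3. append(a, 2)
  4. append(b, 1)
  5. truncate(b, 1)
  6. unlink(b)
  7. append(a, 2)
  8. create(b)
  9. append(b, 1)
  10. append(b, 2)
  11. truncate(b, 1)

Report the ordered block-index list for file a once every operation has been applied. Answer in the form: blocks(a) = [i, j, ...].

blocks(a) = [0, 2, 3, 1, 4]

  1. create(a)  ⇒  F...............  {a→[0]}
  2. create(b)  ⇒  FF..............  {a→[0]; b→[1]}
  3. append(a, 2)  ⇒  FFFF............  {a→[0, 2, 3]; b→[1]}
  4. append(b, 1)  ⇒  FFFFF...........  {a→[0, 2, 3]; b→[1, 4]}
  5. truncate(b, 1)  ⇒  FFFF............  {a→[0, 2, 3]; b→[1]}
  6. unlink(b)  ⇒  F.FF............  {a→[0, 2, 3]}
  7. append(a, 2)  ⇒  FFFFF...........  {a→[0, 2, 3, 1, 4]}
  8. create(b)  ⇒  FFFFFF..........  {a→[0, 2, 3, 1, 4]; b→[5]}
  9. append(b, 1)  ⇒  FFFFFFF.........  {a→[0, 2, 3, 1, 4]; b→[5, 6]}
  10. append(b, 2)  ⇒  FFFFFFFFF.......  {a→[0, 2, 3, 1, 4]; b→[5, 6, 7, 8]}
  11. truncate(b, 1)  ⇒  FFFFFF..........  {a→[0, 2, 3, 1, 4]; b→[5]}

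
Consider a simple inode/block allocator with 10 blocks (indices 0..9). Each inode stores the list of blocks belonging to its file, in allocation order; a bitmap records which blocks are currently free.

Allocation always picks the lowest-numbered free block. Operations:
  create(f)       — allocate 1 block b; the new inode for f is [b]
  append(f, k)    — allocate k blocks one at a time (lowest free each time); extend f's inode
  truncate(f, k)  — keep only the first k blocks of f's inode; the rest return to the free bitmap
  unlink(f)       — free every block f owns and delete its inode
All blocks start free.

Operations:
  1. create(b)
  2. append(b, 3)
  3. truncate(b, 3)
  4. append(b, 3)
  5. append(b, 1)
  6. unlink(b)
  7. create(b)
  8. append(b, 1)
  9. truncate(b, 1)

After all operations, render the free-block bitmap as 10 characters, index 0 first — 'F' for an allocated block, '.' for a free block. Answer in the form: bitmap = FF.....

[1] create(b) — b=0 (map F.........)
[2] append(b, 3) — b=0,1,2,3 (map FFFF......)
[3] truncate(b, 3) — b=0,1,2 (map FFF.......)
[4] append(b, 3) — b=0,1,2,3,4,5 (map FFFFFF....)
[5] append(b, 1) — b=0,1,2,3,4,5,6 (map FFFFFFF...)
[6] unlink(b) —  (map ..........)
[7] create(b) — b=0 (map F.........)
[8] append(b, 1) — b=0,1 (map FF........)
[9] truncate(b, 1) — b=0 (map F.........)

bitmap = F.........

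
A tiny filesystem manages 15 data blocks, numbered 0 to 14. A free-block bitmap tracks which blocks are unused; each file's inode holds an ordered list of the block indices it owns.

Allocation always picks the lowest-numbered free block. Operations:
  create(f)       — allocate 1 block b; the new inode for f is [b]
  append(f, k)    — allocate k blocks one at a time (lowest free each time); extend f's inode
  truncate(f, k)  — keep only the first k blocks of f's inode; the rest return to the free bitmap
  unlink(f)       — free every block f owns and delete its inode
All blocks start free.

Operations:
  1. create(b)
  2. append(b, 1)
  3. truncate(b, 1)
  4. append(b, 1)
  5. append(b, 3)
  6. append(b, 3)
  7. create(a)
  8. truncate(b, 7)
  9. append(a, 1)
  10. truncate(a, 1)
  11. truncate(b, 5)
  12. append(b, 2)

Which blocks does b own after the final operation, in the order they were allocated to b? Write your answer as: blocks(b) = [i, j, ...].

blocks(b) = [0, 1, 2, 3, 4, 5, 6]

after create(b) → b:[0]  free=[F..............]
after append(b, 1) → b:[0, 1]  free=[FF.............]
after truncate(b, 1) → b:[0]  free=[F..............]
after append(b, 1) → b:[0, 1]  free=[FF.............]
after append(b, 3) → b:[0, 1, 2, 3, 4]  free=[FFFFF..........]
after append(b, 3) → b:[0, 1, 2, 3, 4, 5, 6, 7]  free=[FFFFFFFF.......]
after create(a) → a:[8], b:[0, 1, 2, 3, 4, 5, 6, 7]  free=[FFFFFFFFF......]
after truncate(b, 7) → a:[8], b:[0, 1, 2, 3, 4, 5, 6]  free=[FFFFFFF.F......]
after append(a, 1) → a:[8, 7], b:[0, 1, 2, 3, 4, 5, 6]  free=[FFFFFFFFF......]
after truncate(a, 1) → a:[8], b:[0, 1, 2, 3, 4, 5, 6]  free=[FFFFFFF.F......]
after truncate(b, 5) → a:[8], b:[0, 1, 2, 3, 4]  free=[FFFFF...F......]
after append(b, 2) → a:[8], b:[0, 1, 2, 3, 4, 5, 6]  free=[FFFFFFF.F......]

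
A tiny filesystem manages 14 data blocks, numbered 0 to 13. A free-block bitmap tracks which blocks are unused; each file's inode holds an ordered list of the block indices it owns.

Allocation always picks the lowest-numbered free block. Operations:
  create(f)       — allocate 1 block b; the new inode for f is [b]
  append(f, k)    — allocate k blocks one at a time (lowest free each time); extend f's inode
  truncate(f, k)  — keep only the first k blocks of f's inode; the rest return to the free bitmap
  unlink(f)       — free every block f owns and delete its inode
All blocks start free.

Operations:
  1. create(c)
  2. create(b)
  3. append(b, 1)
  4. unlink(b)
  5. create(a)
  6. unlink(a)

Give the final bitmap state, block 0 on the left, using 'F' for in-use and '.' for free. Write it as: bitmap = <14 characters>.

create(c): bitmap=F............. | c=[0]
create(b): bitmap=FF............ | b=[1] c=[0]
append(b, 1): bitmap=FFF........... | b=[1, 2] c=[0]
unlink(b): bitmap=F............. | c=[0]
create(a): bitmap=FF............ | a=[1] c=[0]
unlink(a): bitmap=F............. | c=[0]

bitmap = F.............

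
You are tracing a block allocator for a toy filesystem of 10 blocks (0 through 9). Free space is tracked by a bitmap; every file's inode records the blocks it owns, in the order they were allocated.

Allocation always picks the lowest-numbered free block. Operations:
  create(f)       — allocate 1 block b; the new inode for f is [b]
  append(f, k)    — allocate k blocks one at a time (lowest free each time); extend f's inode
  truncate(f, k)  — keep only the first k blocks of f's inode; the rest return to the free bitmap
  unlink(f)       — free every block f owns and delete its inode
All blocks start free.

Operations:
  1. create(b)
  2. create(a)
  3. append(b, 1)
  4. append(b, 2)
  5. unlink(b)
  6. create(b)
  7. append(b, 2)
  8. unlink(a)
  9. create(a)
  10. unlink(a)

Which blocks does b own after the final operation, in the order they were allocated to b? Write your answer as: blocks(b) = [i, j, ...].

create(b): bitmap=F......... | b=[0]
create(a): bitmap=FF........ | a=[1] b=[0]
append(b, 1): bitmap=FFF....... | a=[1] b=[0, 2]
append(b, 2): bitmap=FFFFF..... | a=[1] b=[0, 2, 3, 4]
unlink(b): bitmap=.F........ | a=[1]
create(b): bitmap=FF........ | a=[1] b=[0]
append(b, 2): bitmap=FFFF...... | a=[1] b=[0, 2, 3]
unlink(a): bitmap=F.FF...... | b=[0, 2, 3]
create(a): bitmap=FFFF...... | a=[1] b=[0, 2, 3]
unlink(a): bitmap=F.FF...... | b=[0, 2, 3]

blocks(b) = [0, 2, 3]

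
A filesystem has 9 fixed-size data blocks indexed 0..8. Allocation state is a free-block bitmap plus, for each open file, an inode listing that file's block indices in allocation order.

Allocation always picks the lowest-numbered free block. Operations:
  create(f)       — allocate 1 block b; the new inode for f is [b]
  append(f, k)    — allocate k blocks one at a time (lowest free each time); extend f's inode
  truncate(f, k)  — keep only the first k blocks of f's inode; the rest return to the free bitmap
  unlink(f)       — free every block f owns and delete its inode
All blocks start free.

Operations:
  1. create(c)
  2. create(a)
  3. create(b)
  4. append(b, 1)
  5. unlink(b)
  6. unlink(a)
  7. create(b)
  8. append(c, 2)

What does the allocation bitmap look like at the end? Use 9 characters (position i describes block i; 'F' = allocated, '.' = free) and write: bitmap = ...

bitmap = FFFF.....

[1] create(c) — c=0 (map F........)
[2] create(a) — a=1 c=0 (map FF.......)
[3] create(b) — a=1 b=2 c=0 (map FFF......)
[4] append(b, 1) — a=1 b=2,3 c=0 (map FFFF.....)
[5] unlink(b) — a=1 c=0 (map FF.......)
[6] unlink(a) — c=0 (map F........)
[7] create(b) — b=1 c=0 (map FF.......)
[8] append(c, 2) — b=1 c=0,2,3 (map FFFF.....)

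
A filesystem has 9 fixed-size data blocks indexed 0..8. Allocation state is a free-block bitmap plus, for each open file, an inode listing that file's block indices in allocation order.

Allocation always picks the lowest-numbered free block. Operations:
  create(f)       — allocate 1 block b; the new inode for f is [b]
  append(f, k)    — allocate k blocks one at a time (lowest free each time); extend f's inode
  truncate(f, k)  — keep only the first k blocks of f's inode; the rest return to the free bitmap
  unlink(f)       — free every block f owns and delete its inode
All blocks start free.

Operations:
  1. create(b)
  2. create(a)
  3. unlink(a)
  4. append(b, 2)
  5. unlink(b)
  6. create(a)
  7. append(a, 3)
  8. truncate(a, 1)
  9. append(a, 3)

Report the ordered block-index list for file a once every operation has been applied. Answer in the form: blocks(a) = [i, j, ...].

blocks(a) = [0, 1, 2, 3]

[1] create(b) — b=0 (map F........)
[2] create(a) — a=1 b=0 (map FF.......)
[3] unlink(a) — b=0 (map F........)
[4] append(b, 2) — b=0,1,2 (map FFF......)
[5] unlink(b) —  (map .........)
[6] create(a) — a=0 (map F........)
[7] append(a, 3) — a=0,1,2,3 (map FFFF.....)
[8] truncate(a, 1) — a=0 (map F........)
[9] append(a, 3) — a=0,1,2,3 (map FFFF.....)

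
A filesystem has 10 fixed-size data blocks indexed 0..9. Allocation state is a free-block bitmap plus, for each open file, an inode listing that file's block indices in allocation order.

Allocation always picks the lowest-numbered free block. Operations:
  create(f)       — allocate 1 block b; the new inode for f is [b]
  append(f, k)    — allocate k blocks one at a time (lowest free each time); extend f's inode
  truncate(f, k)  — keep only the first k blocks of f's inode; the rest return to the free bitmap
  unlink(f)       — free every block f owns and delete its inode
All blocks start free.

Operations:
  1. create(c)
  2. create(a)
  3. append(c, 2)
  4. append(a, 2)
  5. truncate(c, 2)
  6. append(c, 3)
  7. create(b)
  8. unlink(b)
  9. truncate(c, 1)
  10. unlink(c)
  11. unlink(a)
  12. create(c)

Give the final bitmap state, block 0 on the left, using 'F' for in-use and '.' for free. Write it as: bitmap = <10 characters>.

[1] create(c) — c=0 (map F.........)
[2] create(a) — a=1 c=0 (map FF........)
[3] append(c, 2) — a=1 c=0,2,3 (map FFFF......)
[4] append(a, 2) — a=1,4,5 c=0,2,3 (map FFFFFF....)
[5] truncate(c, 2) — a=1,4,5 c=0,2 (map FFF.FF....)
[6] append(c, 3) — a=1,4,5 c=0,2,3,6,7 (map FFFFFFFF..)
[7] create(b) — a=1,4,5 b=8 c=0,2,3,6,7 (map FFFFFFFFF.)
[8] unlink(b) — a=1,4,5 c=0,2,3,6,7 (map FFFFFFFF..)
[9] truncate(c, 1) — a=1,4,5 c=0 (map FF..FF....)
[10] unlink(c) — a=1,4,5 (map .F..FF....)
[11] unlink(a) —  (map ..........)
[12] create(c) — c=0 (map F.........)

bitmap = F.........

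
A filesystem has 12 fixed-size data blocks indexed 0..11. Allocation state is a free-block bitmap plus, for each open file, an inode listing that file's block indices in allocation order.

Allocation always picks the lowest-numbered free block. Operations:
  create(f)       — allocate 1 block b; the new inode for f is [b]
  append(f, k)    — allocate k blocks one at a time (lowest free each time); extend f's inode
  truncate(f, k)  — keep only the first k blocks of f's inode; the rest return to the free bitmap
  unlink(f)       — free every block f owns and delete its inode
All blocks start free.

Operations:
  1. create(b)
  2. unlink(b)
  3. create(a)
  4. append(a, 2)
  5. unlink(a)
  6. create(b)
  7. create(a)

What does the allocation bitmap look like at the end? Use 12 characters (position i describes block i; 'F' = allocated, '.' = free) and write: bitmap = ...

create(b): bitmap=F........... | b=[0]
unlink(b): bitmap=............ | 
create(a): bitmap=F........... | a=[0]
append(a, 2): bitmap=FFF......... | a=[0, 1, 2]
unlink(a): bitmap=............ | 
create(b): bitmap=F........... | b=[0]
create(a): bitmap=FF.......... | a=[1] b=[0]

bitmap = FF..........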